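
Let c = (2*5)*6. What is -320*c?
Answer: -19200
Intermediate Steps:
c = 60 (c = 10*6 = 60)
-320*c = -320*60 = -19200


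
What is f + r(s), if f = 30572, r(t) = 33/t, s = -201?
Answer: 2048313/67 ≈ 30572.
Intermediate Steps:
f + r(s) = 30572 + 33/(-201) = 30572 + 33*(-1/201) = 30572 - 11/67 = 2048313/67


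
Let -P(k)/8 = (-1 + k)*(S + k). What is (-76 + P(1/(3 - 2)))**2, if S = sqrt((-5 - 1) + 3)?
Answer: 5776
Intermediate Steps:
S = I*sqrt(3) (S = sqrt(-6 + 3) = sqrt(-3) = I*sqrt(3) ≈ 1.732*I)
P(k) = -8*(-1 + k)*(k + I*sqrt(3)) (P(k) = -8*(-1 + k)*(I*sqrt(3) + k) = -8*(-1 + k)*(k + I*sqrt(3)))
(-76 + P(1/(3 - 2)))**2 = (-76 + (-8/(3 - 2)**2 + 8/(3 - 2) + 8*I*sqrt(3) - 8*I*sqrt(3)/(3 - 2)))**2 = (-76 + (-8*(1/1)**2 + 8/1 + 8*I*sqrt(3) - 8*I*sqrt(3)/1))**2 = (-76 + (-8*1**2 + 8*1 + 8*I*sqrt(3) - 8*I*1*sqrt(3)))**2 = (-76 + (-8*1 + 8 + 8*I*sqrt(3) - 8*I*sqrt(3)))**2 = (-76 + (-8 + 8 + 8*I*sqrt(3) - 8*I*sqrt(3)))**2 = (-76 + 0)**2 = (-76)**2 = 5776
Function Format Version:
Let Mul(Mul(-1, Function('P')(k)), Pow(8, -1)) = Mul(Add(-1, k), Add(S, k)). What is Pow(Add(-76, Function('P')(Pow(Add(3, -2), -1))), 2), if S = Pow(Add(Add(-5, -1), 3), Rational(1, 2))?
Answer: 5776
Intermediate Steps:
S = Mul(I, Pow(3, Rational(1, 2))) (S = Pow(Add(-6, 3), Rational(1, 2)) = Pow(-3, Rational(1, 2)) = Mul(I, Pow(3, Rational(1, 2))) ≈ Mul(1.7320, I))
Function('P')(k) = Mul(-8, Add(-1, k), Add(k, Mul(I, Pow(3, Rational(1, 2))))) (Function('P')(k) = Mul(-8, Mul(Add(-1, k), Add(Mul(I, Pow(3, Rational(1, 2))), k))) = Mul(-8, Mul(Add(-1, k), Add(k, Mul(I, Pow(3, Rational(1, 2)))))) = Mul(-8, Add(-1, k), Add(k, Mul(I, Pow(3, Rational(1, 2))))))
Pow(Add(-76, Function('P')(Pow(Add(3, -2), -1))), 2) = Pow(Add(-76, Add(Mul(-8, Pow(Pow(Add(3, -2), -1), 2)), Mul(8, Pow(Add(3, -2), -1)), Mul(8, I, Pow(3, Rational(1, 2))), Mul(-8, I, Pow(Add(3, -2), -1), Pow(3, Rational(1, 2))))), 2) = Pow(Add(-76, Add(Mul(-8, Pow(Pow(1, -1), 2)), Mul(8, Pow(1, -1)), Mul(8, I, Pow(3, Rational(1, 2))), Mul(-8, I, Pow(1, -1), Pow(3, Rational(1, 2))))), 2) = Pow(Add(-76, Add(Mul(-8, Pow(1, 2)), Mul(8, 1), Mul(8, I, Pow(3, Rational(1, 2))), Mul(-8, I, 1, Pow(3, Rational(1, 2))))), 2) = Pow(Add(-76, Add(Mul(-8, 1), 8, Mul(8, I, Pow(3, Rational(1, 2))), Mul(-8, I, Pow(3, Rational(1, 2))))), 2) = Pow(Add(-76, Add(-8, 8, Mul(8, I, Pow(3, Rational(1, 2))), Mul(-8, I, Pow(3, Rational(1, 2))))), 2) = Pow(Add(-76, 0), 2) = Pow(-76, 2) = 5776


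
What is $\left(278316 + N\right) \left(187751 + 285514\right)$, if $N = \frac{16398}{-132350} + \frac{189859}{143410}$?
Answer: $\frac{50000898823064083791}{379606270} \approx 1.3172 \cdot 10^{11}$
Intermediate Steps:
$N = \frac{2277620147}{1898031350}$ ($N = 16398 \left(- \frac{1}{132350}\right) + 189859 \cdot \frac{1}{143410} = - \frac{8199}{66175} + \frac{189859}{143410} = \frac{2277620147}{1898031350} \approx 1.2$)
$\left(278316 + N\right) \left(187751 + 285514\right) = \left(278316 + \frac{2277620147}{1898031350}\right) \left(187751 + 285514\right) = \frac{528254770826747}{1898031350} \cdot 473265 = \frac{50000898823064083791}{379606270}$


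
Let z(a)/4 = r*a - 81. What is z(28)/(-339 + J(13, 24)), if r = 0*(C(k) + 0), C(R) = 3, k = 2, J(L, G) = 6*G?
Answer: 108/65 ≈ 1.6615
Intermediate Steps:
r = 0 (r = 0*(3 + 0) = 0*3 = 0)
z(a) = -324 (z(a) = 4*(0*a - 81) = 4*(0 - 81) = 4*(-81) = -324)
z(28)/(-339 + J(13, 24)) = -324/(-339 + 6*24) = -324/(-339 + 144) = -324/(-195) = -324*(-1/195) = 108/65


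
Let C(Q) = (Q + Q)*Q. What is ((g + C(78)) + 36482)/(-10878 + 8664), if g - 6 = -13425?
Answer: -35231/2214 ≈ -15.913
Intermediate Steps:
g = -13419 (g = 6 - 13425 = -13419)
C(Q) = 2*Q² (C(Q) = (2*Q)*Q = 2*Q²)
((g + C(78)) + 36482)/(-10878 + 8664) = ((-13419 + 2*78²) + 36482)/(-10878 + 8664) = ((-13419 + 2*6084) + 36482)/(-2214) = ((-13419 + 12168) + 36482)*(-1/2214) = (-1251 + 36482)*(-1/2214) = 35231*(-1/2214) = -35231/2214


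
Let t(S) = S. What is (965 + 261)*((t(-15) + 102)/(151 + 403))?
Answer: 53331/277 ≈ 192.53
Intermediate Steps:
(965 + 261)*((t(-15) + 102)/(151 + 403)) = (965 + 261)*((-15 + 102)/(151 + 403)) = 1226*(87/554) = 53331/277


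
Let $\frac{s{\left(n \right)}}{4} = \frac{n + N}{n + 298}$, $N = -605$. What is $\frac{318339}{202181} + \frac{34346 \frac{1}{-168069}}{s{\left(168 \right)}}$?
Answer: $\frac{3455680507828}{2121345237099} \approx 1.629$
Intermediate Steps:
$s{\left(n \right)} = \frac{4 \left(-605 + n\right)}{298 + n}$ ($s{\left(n \right)} = 4 \frac{n - 605}{n + 298} = 4 \frac{-605 + n}{298 + n} = \frac{4 \left(-605 + n\right)}{298 + n}$)
$\frac{318339}{202181} + \frac{34346 \frac{1}{-168069}}{s{\left(168 \right)}} = \frac{318339}{202181} + \frac{34346 \frac{1}{-168069}}{4 \frac{1}{298 + 168} \left(-605 + 168\right)} = 318339 \cdot \frac{1}{202181} + \frac{34346 \left(- \frac{1}{168069}\right)}{4 \cdot \frac{1}{466} \left(-437\right)} = \frac{45477}{28883} - \frac{34346}{168069 \cdot 4 \cdot \frac{1}{466} \left(-437\right)} = \frac{45477}{28883} - \frac{34346}{168069 \left(- \frac{874}{233}\right)} = \frac{45477}{28883} - - \frac{4001309}{73446153} = \frac{45477}{28883} + \frac{4001309}{73446153} = \frac{3455680507828}{2121345237099}$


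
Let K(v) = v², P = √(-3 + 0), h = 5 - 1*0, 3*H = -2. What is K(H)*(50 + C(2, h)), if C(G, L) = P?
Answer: 200/9 + 4*I*√3/9 ≈ 22.222 + 0.7698*I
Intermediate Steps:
H = -⅔ (H = (⅓)*(-2) = -⅔ ≈ -0.66667)
h = 5 (h = 5 + 0 = 5)
P = I*√3 (P = √(-3) = I*√3 ≈ 1.732*I)
C(G, L) = I*√3
K(H)*(50 + C(2, h)) = (-⅔)²*(50 + I*√3) = 4*(50 + I*√3)/9 = 200/9 + 4*I*√3/9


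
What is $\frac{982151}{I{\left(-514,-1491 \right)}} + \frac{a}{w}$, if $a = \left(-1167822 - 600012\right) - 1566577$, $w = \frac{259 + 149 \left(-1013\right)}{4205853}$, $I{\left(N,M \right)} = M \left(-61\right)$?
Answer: $\frac{141722315343969979}{1522701642} \approx 9.3073 \cdot 10^{7}$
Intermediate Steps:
$I{\left(N,M \right)} = - 61 M$
$w = - \frac{16742}{467317}$ ($w = \left(259 - 150937\right) \frac{1}{4205853} = \left(-150678\right) \frac{1}{4205853} = - \frac{16742}{467317} \approx -0.035826$)
$a = -3334411$ ($a = -1767834 - 1566577 = -3334411$)
$\frac{982151}{I{\left(-514,-1491 \right)}} + \frac{a}{w} = \frac{982151}{\left(-61\right) \left(-1491\right)} - \frac{3334411}{- \frac{16742}{467317}} = \frac{982151}{90951} - - \frac{1558226945287}{16742} = 982151 \cdot \frac{1}{90951} + \frac{1558226945287}{16742} = \frac{982151}{90951} + \frac{1558226945287}{16742} = \frac{141722315343969979}{1522701642}$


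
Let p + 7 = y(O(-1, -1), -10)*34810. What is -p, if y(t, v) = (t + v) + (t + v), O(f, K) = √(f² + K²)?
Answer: 696207 - 69620*√2 ≈ 5.9775e+5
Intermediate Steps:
O(f, K) = √(K² + f²)
y(t, v) = 2*t + 2*v
p = -696207 + 69620*√2 (p = -7 + (2*√((-1)² + (-1)²) + 2*(-10))*34810 = -7 + (2*√(1 + 1) - 20)*34810 = -7 + (2*√2 - 20)*34810 = -7 + (-20 + 2*√2)*34810 = -7 + (-696200 + 69620*√2) = -696207 + 69620*√2 ≈ -5.9775e+5)
-p = -(-696207 + 69620*√2) = 696207 - 69620*√2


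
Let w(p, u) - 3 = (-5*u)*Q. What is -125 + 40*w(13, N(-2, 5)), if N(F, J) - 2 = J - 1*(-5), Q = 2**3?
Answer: -19205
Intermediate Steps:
Q = 8
N(F, J) = 7 + J (N(F, J) = 2 + (J - 1*(-5)) = 2 + (J + 5) = 2 + (5 + J) = 7 + J)
w(p, u) = 3 - 40*u (w(p, u) = 3 - 5*u*8 = 3 - 40*u)
-125 + 40*w(13, N(-2, 5)) = -125 + 40*(3 - 40*(7 + 5)) = -125 + 40*(3 - 40*12) = -125 + 40*(3 - 480) = -125 + 40*(-477) = -125 - 19080 = -19205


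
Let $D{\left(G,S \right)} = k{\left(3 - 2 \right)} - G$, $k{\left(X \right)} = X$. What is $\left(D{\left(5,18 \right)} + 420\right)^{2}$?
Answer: $173056$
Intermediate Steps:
$D{\left(G,S \right)} = 1 - G$ ($D{\left(G,S \right)} = \left(3 - 2\right) - G = 1 - G$)
$\left(D{\left(5,18 \right)} + 420\right)^{2} = \left(\left(1 - 5\right) + 420\right)^{2} = \left(-4 + 420\right)^{2} = 416^{2} = 173056$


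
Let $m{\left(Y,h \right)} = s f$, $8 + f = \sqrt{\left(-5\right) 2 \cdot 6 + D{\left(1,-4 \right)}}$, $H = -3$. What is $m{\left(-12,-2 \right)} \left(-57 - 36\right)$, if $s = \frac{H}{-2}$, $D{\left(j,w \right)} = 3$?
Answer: $1116 - \frac{279 i \sqrt{57}}{2} \approx 1116.0 - 1053.2 i$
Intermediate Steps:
$s = \frac{3}{2}$ ($s = - \frac{3}{-2} = \left(-3\right) \left(- \frac{1}{2}\right) = \frac{3}{2} \approx 1.5$)
$f = -8 + i \sqrt{57}$ ($f = -8 + \sqrt{\left(-5\right) 2 \cdot 6 + 3} = -8 + \sqrt{\left(-10\right) 6 + 3} = -8 + \sqrt{-60 + 3} = -8 + \sqrt{-57} = -8 + i \sqrt{57} \approx -8.0 + 7.5498 i$)
$m{\left(Y,h \right)} = -12 + \frac{3 i \sqrt{57}}{2}$ ($m{\left(Y,h \right)} = \frac{3 \left(-8 + i \sqrt{57}\right)}{2} = -12 + \frac{3 i \sqrt{57}}{2}$)
$m{\left(-12,-2 \right)} \left(-57 - 36\right) = \left(-12 + \frac{3 i \sqrt{57}}{2}\right) \left(-57 - 36\right) = \left(-12 + \frac{3 i \sqrt{57}}{2}\right) \left(-93\right) = 1116 - \frac{279 i \sqrt{57}}{2}$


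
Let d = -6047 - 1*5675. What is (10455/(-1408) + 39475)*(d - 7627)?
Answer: -97748236855/128 ≈ -7.6366e+8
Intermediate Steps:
d = -11722 (d = -6047 - 5675 = -11722)
(10455/(-1408) + 39475)*(d - 7627) = (10455/(-1408) + 39475)*(-11722 - 7627) = (10455*(-1/1408) + 39475)*(-19349) = (-10455/1408 + 39475)*(-19349) = (55570345/1408)*(-19349) = -97748236855/128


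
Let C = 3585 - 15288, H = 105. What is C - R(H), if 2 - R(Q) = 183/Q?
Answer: -409614/35 ≈ -11703.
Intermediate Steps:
C = -11703
R(Q) = 2 - 183/Q
C - R(H) = -11703 - (2 - 183/105) = -11703 - (2 - 183*1/105) = -11703 - (2 - 61/35) = -11703 - 1*9/35 = -11703 - 9/35 = -409614/35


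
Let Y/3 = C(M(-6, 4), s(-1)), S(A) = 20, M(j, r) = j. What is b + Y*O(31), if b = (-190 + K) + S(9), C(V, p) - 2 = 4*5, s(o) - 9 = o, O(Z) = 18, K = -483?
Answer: 535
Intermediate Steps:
s(o) = 9 + o
C(V, p) = 22 (C(V, p) = 2 + 4*5 = 2 + 20 = 22)
Y = 66 (Y = 3*22 = 66)
b = -653 (b = (-190 - 483) + 20 = -673 + 20 = -653)
b + Y*O(31) = -653 + 66*18 = -653 + 1188 = 535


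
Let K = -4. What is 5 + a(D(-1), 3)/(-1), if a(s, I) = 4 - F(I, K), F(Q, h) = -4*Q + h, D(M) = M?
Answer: -15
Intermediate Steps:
F(Q, h) = h - 4*Q
a(s, I) = 8 + 4*I (a(s, I) = 4 - (-4 - 4*I) = 4 + (4 + 4*I) = 8 + 4*I)
5 + a(D(-1), 3)/(-1) = 5 + (8 + 4*3)/(-1) = 5 - (8 + 12) = 5 - 1*20 = 5 - 20 = -15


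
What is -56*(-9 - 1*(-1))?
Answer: 448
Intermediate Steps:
-56*(-9 - 1*(-1)) = -56*(-9 + 1) = -56*(-8) = 448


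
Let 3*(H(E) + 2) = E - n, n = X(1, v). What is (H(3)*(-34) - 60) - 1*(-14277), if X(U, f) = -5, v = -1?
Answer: 42583/3 ≈ 14194.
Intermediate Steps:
n = -5
H(E) = -1/3 + E/3 (H(E) = -2 + (E - 1*(-5))/3 = -2 + (E + 5)/3 = -2 + (5 + E)/3 = -2 + (5/3 + E/3) = -1/3 + E/3)
(H(3)*(-34) - 60) - 1*(-14277) = ((-1/3 + (1/3)*3)*(-34) - 60) - 1*(-14277) = ((-1/3 + 1)*(-34) - 60) + 14277 = ((2/3)*(-34) - 60) + 14277 = (-68/3 - 60) + 14277 = -248/3 + 14277 = 42583/3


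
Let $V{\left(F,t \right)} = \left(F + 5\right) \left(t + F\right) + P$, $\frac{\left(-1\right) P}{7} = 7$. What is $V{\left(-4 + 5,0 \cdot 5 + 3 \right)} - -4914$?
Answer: $4889$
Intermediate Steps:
$P = -49$ ($P = \left(-7\right) 7 = -49$)
$V{\left(F,t \right)} = -49 + \left(5 + F\right) \left(F + t\right)$ ($V{\left(F,t \right)} = \left(F + 5\right) \left(t + F\right) - 49 = \left(5 + F\right) \left(F + t\right) - 49 = -49 + \left(5 + F\right) \left(F + t\right)$)
$V{\left(-4 + 5,0 \cdot 5 + 3 \right)} - -4914 = \left(-49 + \left(-4 + 5\right)^{2} + 5 \left(-4 + 5\right) + 5 \left(0 \cdot 5 + 3\right) + \left(-4 + 5\right) \left(0 \cdot 5 + 3\right)\right) - -4914 = \left(-49 + 1^{2} + 5 \cdot 1 + 5 \left(0 + 3\right) + 1 \left(0 + 3\right)\right) + 4914 = \left(-49 + 1 + 5 + 5 \cdot 3 + 1 \cdot 3\right) + 4914 = \left(-49 + 1 + 5 + 15 + 3\right) + 4914 = -25 + 4914 = 4889$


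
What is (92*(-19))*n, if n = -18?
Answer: 31464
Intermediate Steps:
(92*(-19))*n = (92*(-19))*(-18) = -1748*(-18) = 31464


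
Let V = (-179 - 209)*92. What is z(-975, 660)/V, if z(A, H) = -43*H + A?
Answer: 29355/35696 ≈ 0.82236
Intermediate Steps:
V = -35696 (V = -388*92 = -35696)
z(A, H) = A - 43*H
z(-975, 660)/V = (-975 - 43*660)/(-35696) = (-975 - 28380)*(-1/35696) = -29355*(-1/35696) = 29355/35696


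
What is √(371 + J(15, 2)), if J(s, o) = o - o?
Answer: √371 ≈ 19.261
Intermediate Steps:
J(s, o) = 0
√(371 + J(15, 2)) = √(371 + 0) = √371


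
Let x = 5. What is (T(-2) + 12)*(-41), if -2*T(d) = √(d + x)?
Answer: -492 + 41*√3/2 ≈ -456.49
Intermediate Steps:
T(d) = -√(5 + d)/2 (T(d) = -√(d + 5)/2 = -√(5 + d)/2)
(T(-2) + 12)*(-41) = (-√(5 - 2)/2 + 12)*(-41) = (-√3/2 + 12)*(-41) = (12 - √3/2)*(-41) = -492 + 41*√3/2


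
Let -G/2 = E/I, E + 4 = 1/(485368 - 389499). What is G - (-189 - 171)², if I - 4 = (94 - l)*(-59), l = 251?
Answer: -38379658337950/296139341 ≈ -1.2960e+5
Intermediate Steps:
E = -383475/95869 (E = -4 + 1/(485368 - 389499) = -4 + 1/95869 = -383475/95869 ≈ -4.0000)
I = 9267 (I = 4 + (94 - 1*251)*(-59) = 4 + (94 - 251)*(-59) = 4 - 157*(-59) = 4 + 9263 = 9267)
G = 255650/296139341 (G = -(-766950)/(95869*9267) = -2*(-127825/296139341) = 255650/296139341 ≈ 0.00086328)
G - (-189 - 171)² = 255650/296139341 - (-189 - 171)² = 255650/296139341 - 1*(-360)² = 255650/296139341 - 1*129600 = 255650/296139341 - 129600 = -38379658337950/296139341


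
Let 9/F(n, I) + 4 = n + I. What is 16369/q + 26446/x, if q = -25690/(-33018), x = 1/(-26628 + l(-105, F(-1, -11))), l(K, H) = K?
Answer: -9080899655889/12845 ≈ -7.0696e+8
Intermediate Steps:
F(n, I) = 9/(-4 + I + n) (F(n, I) = 9/(-4 + (n + I)) = 9/(-4 + (I + n)) = 9/(-4 + I + n))
x = -1/26733 (x = 1/(-26628 - 105) = 1/(-26733) = -1/26733 ≈ -3.7407e-5)
q = 12845/16509 (q = -25690*(-1/33018) = 12845/16509 ≈ 0.77806)
16369/q + 26446/x = 16369/(12845/16509) + 26446/(-1/26733) = 16369*(16509/12845) + 26446*(-26733) = 270235821/12845 - 706980918 = -9080899655889/12845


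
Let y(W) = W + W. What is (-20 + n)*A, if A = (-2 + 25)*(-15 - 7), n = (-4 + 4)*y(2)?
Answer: 10120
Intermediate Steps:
y(W) = 2*W
n = 0 (n = (-4 + 4)*(2*2) = 0*4 = 0)
A = -506 (A = 23*(-22) = -506)
(-20 + n)*A = (-20 + 0)*(-506) = -20*(-506) = 10120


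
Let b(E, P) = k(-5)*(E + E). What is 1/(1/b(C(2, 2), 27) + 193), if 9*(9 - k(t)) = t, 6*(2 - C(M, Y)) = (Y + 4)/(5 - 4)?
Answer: 172/33205 ≈ 0.0051799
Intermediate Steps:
C(M, Y) = 4/3 - Y/6 (C(M, Y) = 2 - (Y + 4)/(6*(5 - 4)) = 2 - (4 + Y)/(6*1) = 2 - (4 + Y)/6 = 2 + (-2/3 - Y/6) = 4/3 - Y/6)
k(t) = 9 - t/9
b(E, P) = 172*E/9 (b(E, P) = (9 - 1/9*(-5))*(E + E) = (9 + 5/9)*(2*E) = 86*(2*E)/9 = 172*E/9)
1/(1/b(C(2, 2), 27) + 193) = 1/(1/(172*(4/3 - 1/6*2)/9) + 193) = 1/(1/(172*(4/3 - 1/3)/9) + 193) = 1/(1/((172/9)*1) + 193) = 1/(1/(172/9) + 193) = 1/(9/172 + 193) = 1/(33205/172) = 172/33205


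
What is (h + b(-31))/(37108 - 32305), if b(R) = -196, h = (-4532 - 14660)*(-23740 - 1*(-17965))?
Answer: 110833604/4803 ≈ 23076.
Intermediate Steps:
h = 110833800 (h = -19192*(-23740 + 17965) = -19192*(-5775) = 110833800)
(h + b(-31))/(37108 - 32305) = (110833800 - 196)/(37108 - 32305) = 110833604/4803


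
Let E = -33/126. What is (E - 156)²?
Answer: 43072969/1764 ≈ 24418.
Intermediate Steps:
E = -11/42 (E = -33*1/126 = -11/42 ≈ -0.26190)
(E - 156)² = (-11/42 - 156)² = (-6563/42)² = 43072969/1764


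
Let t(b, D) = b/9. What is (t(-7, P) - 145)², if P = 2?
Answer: 1721344/81 ≈ 21251.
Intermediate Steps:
t(b, D) = b/9 (t(b, D) = b*(⅑) = b/9)
(t(-7, P) - 145)² = ((⅑)*(-7) - 145)² = (-7/9 - 145)² = (-1312/9)² = 1721344/81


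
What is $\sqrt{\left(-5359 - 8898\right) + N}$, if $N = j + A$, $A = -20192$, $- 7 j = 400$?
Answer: $\frac{i \sqrt{1690801}}{7} \approx 185.76 i$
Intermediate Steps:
$j = - \frac{400}{7}$ ($j = \left(- \frac{1}{7}\right) 400 = - \frac{400}{7} \approx -57.143$)
$N = - \frac{141744}{7}$ ($N = - \frac{400}{7} - 20192 = - \frac{141744}{7} \approx -20249.0$)
$\sqrt{\left(-5359 - 8898\right) + N} = \sqrt{\left(-5359 - 8898\right) - \frac{141744}{7}} = \sqrt{-14257 - \frac{141744}{7}} = \sqrt{- \frac{241543}{7}} = \frac{i \sqrt{1690801}}{7}$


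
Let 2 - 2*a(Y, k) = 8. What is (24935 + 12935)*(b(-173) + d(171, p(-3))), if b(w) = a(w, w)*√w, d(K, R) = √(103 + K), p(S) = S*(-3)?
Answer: 37870*√274 - 113610*I*√173 ≈ 6.2686e+5 - 1.4943e+6*I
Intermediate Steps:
p(S) = -3*S
a(Y, k) = -3 (a(Y, k) = 1 - ½*8 = 1 - 4 = -3)
b(w) = -3*√w
(24935 + 12935)*(b(-173) + d(171, p(-3))) = (24935 + 12935)*(-3*I*√173 + √(103 + 171)) = 37870*(-3*I*√173 + √274) = 37870*(√274 - 3*I*√173) = 37870*√274 - 113610*I*√173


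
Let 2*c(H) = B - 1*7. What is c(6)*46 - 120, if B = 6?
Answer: -143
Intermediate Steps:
c(H) = -1/2 (c(H) = (6 - 1*7)/2 = (6 - 7)/2 = (1/2)*(-1) = -1/2)
c(6)*46 - 120 = -1/2*46 - 120 = -23 - 120 = -143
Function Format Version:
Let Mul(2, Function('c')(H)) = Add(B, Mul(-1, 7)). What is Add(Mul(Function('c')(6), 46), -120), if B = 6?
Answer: -143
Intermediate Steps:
Function('c')(H) = Rational(-1, 2) (Function('c')(H) = Mul(Rational(1, 2), Add(6, Mul(-1, 7))) = Mul(Rational(1, 2), Add(6, -7)) = Mul(Rational(1, 2), -1) = Rational(-1, 2))
Add(Mul(Function('c')(6), 46), -120) = Add(Mul(Rational(-1, 2), 46), -120) = Add(-23, -120) = -143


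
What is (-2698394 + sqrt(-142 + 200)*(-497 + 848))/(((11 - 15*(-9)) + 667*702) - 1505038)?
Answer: 1349197/518329 - 351*sqrt(58)/1036658 ≈ 2.6004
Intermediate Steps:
(-2698394 + sqrt(-142 + 200)*(-497 + 848))/(((11 - 15*(-9)) + 667*702) - 1505038) = (-2698394 + sqrt(58)*351)/(((11 + 135) + 468234) - 1505038) = (-2698394 + 351*sqrt(58))/((146 + 468234) - 1505038) = (-2698394 + 351*sqrt(58))/(468380 - 1505038) = (-2698394 + 351*sqrt(58))/(-1036658) = (-2698394 + 351*sqrt(58))*(-1/1036658) = 1349197/518329 - 351*sqrt(58)/1036658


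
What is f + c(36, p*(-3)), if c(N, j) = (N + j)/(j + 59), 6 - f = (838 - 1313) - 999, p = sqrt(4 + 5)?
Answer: 74027/50 ≈ 1480.5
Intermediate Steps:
p = 3 (p = sqrt(9) = 3)
f = 1480 (f = 6 - ((838 - 1313) - 999) = 6 - (-475 - 999) = 6 - 1*(-1474) = 6 + 1474 = 1480)
c(N, j) = (N + j)/(59 + j)
f + c(36, p*(-3)) = 1480 + (36 + 3*(-3))/(59 + 3*(-3)) = 1480 + (36 - 9)/(59 - 9) = 1480 + 27/50 = 74027/50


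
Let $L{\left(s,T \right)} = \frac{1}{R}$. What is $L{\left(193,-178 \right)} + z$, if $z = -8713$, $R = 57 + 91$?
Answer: $- \frac{1289523}{148} \approx -8713.0$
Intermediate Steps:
$R = 148$
$L{\left(s,T \right)} = \frac{1}{148}$
$L{\left(193,-178 \right)} + z = \frac{1}{148} - 8713 = - \frac{1289523}{148}$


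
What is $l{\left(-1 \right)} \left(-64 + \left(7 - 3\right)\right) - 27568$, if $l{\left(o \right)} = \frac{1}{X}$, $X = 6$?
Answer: $-27578$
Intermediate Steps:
$l{\left(o \right)} = \frac{1}{6}$
$l{\left(-1 \right)} \left(-64 + \left(7 - 3\right)\right) - 27568 = \frac{-64 + \left(7 - 3\right)}{6} - 27568 = \frac{-64 + 4}{6} - 27568 = \frac{1}{6} \left(-60\right) - 27568 = -10 - 27568 = -27578$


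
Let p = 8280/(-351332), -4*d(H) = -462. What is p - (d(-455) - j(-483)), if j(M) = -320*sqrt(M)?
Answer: -20293563/175666 - 320*I*sqrt(483) ≈ -115.52 - 7032.7*I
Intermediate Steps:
d(H) = 231/2 (d(H) = -1/4*(-462) = 231/2)
p = -2070/87833 (p = 8280*(-1/351332) = -2070/87833 ≈ -0.023567)
p - (d(-455) - j(-483)) = -2070/87833 - (231/2 - (-320)*sqrt(-483)) = -2070/87833 - (231/2 - (-320)*I*sqrt(483)) = -2070/87833 - (231/2 + 320*I*sqrt(483)) = -2070/87833 + (-231/2 - 320*I*sqrt(483)) = -20293563/175666 - 320*I*sqrt(483)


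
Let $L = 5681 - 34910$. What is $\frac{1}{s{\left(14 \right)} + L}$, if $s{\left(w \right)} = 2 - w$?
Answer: $- \frac{1}{29241} \approx -3.4199 \cdot 10^{-5}$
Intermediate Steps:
$L = -29229$
$\frac{1}{s{\left(14 \right)} + L} = \frac{1}{\left(2 - 14\right) - 29229} = \frac{1}{-12 - 29229} = \frac{1}{-29241} = - \frac{1}{29241}$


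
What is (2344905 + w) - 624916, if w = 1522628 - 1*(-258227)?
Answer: 3500844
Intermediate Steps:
w = 1780855 (w = 1522628 + 258227 = 1780855)
(2344905 + w) - 624916 = (2344905 + 1780855) - 624916 = 4125760 - 624916 = 3500844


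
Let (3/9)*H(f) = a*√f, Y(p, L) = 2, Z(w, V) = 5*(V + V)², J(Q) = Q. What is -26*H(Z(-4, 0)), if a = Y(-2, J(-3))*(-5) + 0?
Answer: 0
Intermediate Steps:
Z(w, V) = 20*V² (Z(w, V) = 5*(2*V)² = 5*(4*V²) = 20*V²)
a = -10 (a = 2*(-5) + 0 = -10 + 0 = -10)
H(f) = -30*√f (H(f) = 3*(-10*√f) = -30*√f)
-26*H(Z(-4, 0)) = -(-780)*√(20*0²) = -(-780)*√(20*0) = -(-780)*√0 = -(-780)*0 = -26*0 = 0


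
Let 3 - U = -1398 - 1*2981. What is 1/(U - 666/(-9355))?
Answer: 9355/40994276 ≈ 0.00022820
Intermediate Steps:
U = 4382 (U = 3 - (-1398 - 1*2981) = 3 - (-1398 - 2981) = 3 - 1*(-4379) = 3 + 4379 = 4382)
1/(U - 666/(-9355)) = 1/(4382 - 666/(-9355)) = 1/(4382 - 666*(-1/9355)) = 1/(4382 + 666/9355) = 1/(40994276/9355) = 9355/40994276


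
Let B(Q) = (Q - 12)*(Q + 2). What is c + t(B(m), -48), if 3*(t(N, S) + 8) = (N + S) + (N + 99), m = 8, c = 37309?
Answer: 111874/3 ≈ 37291.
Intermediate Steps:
B(Q) = (-12 + Q)*(2 + Q)
t(N, S) = 25 + S/3 + 2*N/3 (t(N, S) = -8 + ((N + S) + (N + 99))/3 = -8 + ((N + S) + (99 + N))/3 = -8 + (99 + S + 2*N)/3 = -8 + (33 + S/3 + 2*N/3) = 25 + S/3 + 2*N/3)
c + t(B(m), -48) = 37309 + (25 + (⅓)*(-48) + 2*(-24 + 8² - 10*8)/3) = 37309 + (25 - 16 + 2*(-24 + 64 - 80)/3) = 37309 + (25 - 16 + (⅔)*(-40)) = 37309 + (25 - 16 - 80/3) = 37309 - 53/3 = 111874/3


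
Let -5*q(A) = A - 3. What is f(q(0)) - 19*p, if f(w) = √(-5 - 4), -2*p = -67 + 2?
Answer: -1235/2 + 3*I ≈ -617.5 + 3.0*I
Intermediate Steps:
q(A) = ⅗ - A/5 (q(A) = -(A - 3)/5 = -(-3 + A)/5 = ⅗ - A/5)
p = 65/2 (p = -(-67 + 2)/2 = -½*(-65) = 65/2 ≈ 32.500)
f(w) = 3*I (f(w) = √(-9) = 3*I)
f(q(0)) - 19*p = 3*I - 19*65/2 = 3*I - 1235/2 = -1235/2 + 3*I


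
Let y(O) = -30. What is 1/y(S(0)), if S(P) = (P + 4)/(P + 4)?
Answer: -1/30 ≈ -0.033333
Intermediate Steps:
S(P) = 1 (S(P) = (4 + P)/(4 + P) = 1)
1/y(S(0)) = 1/(-30) = -1/30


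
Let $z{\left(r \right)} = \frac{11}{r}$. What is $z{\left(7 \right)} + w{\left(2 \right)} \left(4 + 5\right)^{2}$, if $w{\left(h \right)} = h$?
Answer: $\frac{1145}{7} \approx 163.57$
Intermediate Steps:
$z{\left(7 \right)} + w{\left(2 \right)} \left(4 + 5\right)^{2} = \frac{11}{7} + 2 \left(4 + 5\right)^{2} = 11 \cdot \frac{1}{7} + 2 \cdot 9^{2} = \frac{11}{7} + 2 \cdot 81 = \frac{11}{7} + 162 = \frac{1145}{7}$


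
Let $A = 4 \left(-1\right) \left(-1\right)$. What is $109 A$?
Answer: $436$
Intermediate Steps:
$A = 4$ ($A = \left(-4\right) \left(-1\right) = 4$)
$109 A = 109 \cdot 4 = 436$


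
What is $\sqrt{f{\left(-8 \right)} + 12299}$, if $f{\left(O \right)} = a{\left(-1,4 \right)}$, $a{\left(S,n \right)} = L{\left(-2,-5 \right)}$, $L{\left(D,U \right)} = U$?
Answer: $3 \sqrt{1366} \approx 110.88$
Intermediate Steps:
$a{\left(S,n \right)} = -5$
$f{\left(O \right)} = -5$
$\sqrt{f{\left(-8 \right)} + 12299} = \sqrt{-5 + 12299} = \sqrt{12294} = 3 \sqrt{1366}$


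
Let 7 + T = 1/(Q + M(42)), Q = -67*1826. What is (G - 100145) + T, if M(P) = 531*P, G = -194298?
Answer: -29456778001/100040 ≈ -2.9445e+5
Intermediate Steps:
Q = -122342
T = -700281/100040 (T = -7 + 1/(-122342 + 531*42) = -7 + 1/(-122342 + 22302) = -7 + 1/(-100040) = -7 - 1/100040 = -700281/100040 ≈ -7.0000)
(G - 100145) + T = (-194298 - 100145) - 700281/100040 = -294443 - 700281/100040 = -29456778001/100040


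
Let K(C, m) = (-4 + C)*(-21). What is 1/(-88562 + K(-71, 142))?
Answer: -1/86987 ≈ -1.1496e-5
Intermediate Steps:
K(C, m) = 84 - 21*C
1/(-88562 + K(-71, 142)) = 1/(-88562 + (84 - 21*(-71))) = 1/(-88562 + (84 + 1491)) = 1/(-88562 + 1575) = 1/(-86987) = -1/86987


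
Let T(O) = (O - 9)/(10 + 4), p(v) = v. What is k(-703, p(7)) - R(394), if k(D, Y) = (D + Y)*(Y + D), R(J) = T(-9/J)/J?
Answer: 1052783234019/2173304 ≈ 4.8442e+5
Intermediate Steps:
T(O) = -9/14 + O/14 (T(O) = (-9 + O)/14 = (-9 + O)*(1/14) = -9/14 + O/14)
R(J) = (-9/14 - 9/(14*J))/J (R(J) = (-9/14 + (-9/J)/14)/J = (-9/14 - 9/(14*J))/J)
k(D, Y) = (D + Y)² (k(D, Y) = (D + Y)*(D + Y) = (D + Y)²)
k(-703, p(7)) - R(394) = (-703 + 7)² - 9*(-1 - 1*394)/(14*394²) = (-696)² - 9*(-1 - 394)/(14*155236) = 484416 - 9*(-395)/(14*155236) = 484416 - 1*(-3555/2173304) = 484416 + 3555/2173304 = 1052783234019/2173304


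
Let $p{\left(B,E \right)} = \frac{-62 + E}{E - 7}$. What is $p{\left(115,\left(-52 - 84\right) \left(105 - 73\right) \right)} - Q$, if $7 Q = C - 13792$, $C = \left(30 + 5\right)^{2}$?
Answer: $\frac{54810451}{30513} \approx 1796.3$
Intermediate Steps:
$C = 1225$ ($C = 35^{2} = 1225$)
$p{\left(B,E \right)} = \frac{-62 + E}{-7 + E}$
$Q = - \frac{12567}{7}$ ($Q = \frac{1225 - 13792}{7} = \frac{1}{7} \left(-12567\right) = - \frac{12567}{7} \approx -1795.3$)
$p{\left(115,\left(-52 - 84\right) \left(105 - 73\right) \right)} - Q = \frac{-62 + \left(-52 - 84\right) \left(105 - 73\right)}{-7 + \left(-52 - 84\right) \left(105 - 73\right)} - - \frac{12567}{7} = \frac{-62 - 4352}{-7 - 4352} + \frac{12567}{7} = \frac{1}{-4359} \left(-4414\right) + \frac{12567}{7} = \left(- \frac{1}{4359}\right) \left(-4414\right) + \frac{12567}{7} = \frac{4414}{4359} + \frac{12567}{7} = \frac{54810451}{30513}$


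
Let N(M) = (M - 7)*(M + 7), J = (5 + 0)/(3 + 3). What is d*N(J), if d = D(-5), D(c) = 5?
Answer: -8695/36 ≈ -241.53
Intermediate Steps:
d = 5
J = ⅚ (J = 5/6 = 5*(⅙) = ⅚ ≈ 0.83333)
N(M) = (-7 + M)*(7 + M)
d*N(J) = 5*(-49 + (⅚)²) = 5*(-49 + 25/36) = 5*(-1739/36) = -8695/36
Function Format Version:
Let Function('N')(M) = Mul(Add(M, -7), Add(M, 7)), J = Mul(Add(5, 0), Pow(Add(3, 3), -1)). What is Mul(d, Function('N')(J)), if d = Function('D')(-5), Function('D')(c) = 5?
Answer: Rational(-8695, 36) ≈ -241.53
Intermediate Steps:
d = 5
J = Rational(5, 6) (J = Mul(5, Pow(6, -1)) = Mul(5, Rational(1, 6)) = Rational(5, 6) ≈ 0.83333)
Function('N')(M) = Mul(Add(-7, M), Add(7, M))
Mul(d, Function('N')(J)) = Mul(5, Add(-49, Pow(Rational(5, 6), 2))) = Mul(5, Add(-49, Rational(25, 36))) = Mul(5, Rational(-1739, 36)) = Rational(-8695, 36)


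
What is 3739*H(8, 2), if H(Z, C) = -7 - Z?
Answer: -56085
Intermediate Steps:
3739*H(8, 2) = 3739*(-7 - 1*8) = 3739*(-7 - 8) = 3739*(-15) = -56085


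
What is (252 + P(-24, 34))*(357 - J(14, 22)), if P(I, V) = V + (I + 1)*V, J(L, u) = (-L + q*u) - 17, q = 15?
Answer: -28768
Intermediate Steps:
J(L, u) = -17 - L + 15*u (J(L, u) = (-L + 15*u) - 17 = -17 - L + 15*u)
P(I, V) = V + V*(1 + I) (P(I, V) = V + (1 + I)*V = V + V*(1 + I))
(252 + P(-24, 34))*(357 - J(14, 22)) = (252 + 34*(2 - 24))*(357 - (-17 - 1*14 + 15*22)) = (252 + 34*(-22))*(357 - (-17 - 14 + 330)) = (252 - 748)*(357 - 1*299) = -496*(357 - 299) = -496*58 = -28768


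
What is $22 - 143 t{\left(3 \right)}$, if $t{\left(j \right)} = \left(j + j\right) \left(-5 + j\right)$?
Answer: $1738$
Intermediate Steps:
$t{\left(j \right)} = 2 j \left(-5 + j\right)$
$22 - 143 t{\left(3 \right)} = 22 - 143 \cdot 2 \cdot 3 \left(-5 + 3\right) = 22 - 143 \cdot 2 \cdot 3 \left(-2\right) = 22 - -1716 = 22 + 1716 = 1738$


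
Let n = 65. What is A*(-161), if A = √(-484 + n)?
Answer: -161*I*√419 ≈ -3295.6*I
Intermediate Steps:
A = I*√419 (A = √(-484 + 65) = √(-419) = I*√419 ≈ 20.469*I)
A*(-161) = (I*√419)*(-161) = -161*I*√419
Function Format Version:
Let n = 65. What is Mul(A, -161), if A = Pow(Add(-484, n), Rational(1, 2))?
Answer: Mul(-161, I, Pow(419, Rational(1, 2))) ≈ Mul(-3295.6, I)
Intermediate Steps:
A = Mul(I, Pow(419, Rational(1, 2))) (A = Pow(Add(-484, 65), Rational(1, 2)) = Pow(-419, Rational(1, 2)) = Mul(I, Pow(419, Rational(1, 2))) ≈ Mul(20.469, I))
Mul(A, -161) = Mul(Mul(I, Pow(419, Rational(1, 2))), -161) = Mul(-161, I, Pow(419, Rational(1, 2)))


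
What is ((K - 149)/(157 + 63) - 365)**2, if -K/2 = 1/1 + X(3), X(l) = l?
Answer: 6473328849/48400 ≈ 1.3375e+5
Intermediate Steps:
K = -8 (K = -2*(1/1 + 3) = -2*(1*1 + 3) = -2*(1 + 3) = -2*4 = -8)
((K - 149)/(157 + 63) - 365)**2 = ((-8 - 149)/(157 + 63) - 365)**2 = (-157/220 - 365)**2 = (-80457/220)**2 = 6473328849/48400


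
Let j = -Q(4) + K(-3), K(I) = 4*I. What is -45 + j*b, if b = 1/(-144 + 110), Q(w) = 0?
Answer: -759/17 ≈ -44.647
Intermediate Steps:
b = -1/34 (b = 1/(-34) = -1/34 ≈ -0.029412)
j = -12 (j = -1*0 + 4*(-3) = 0 - 12 = -12)
-45 + j*b = -45 - 12*(-1/34) = -45 + 6/17 = -759/17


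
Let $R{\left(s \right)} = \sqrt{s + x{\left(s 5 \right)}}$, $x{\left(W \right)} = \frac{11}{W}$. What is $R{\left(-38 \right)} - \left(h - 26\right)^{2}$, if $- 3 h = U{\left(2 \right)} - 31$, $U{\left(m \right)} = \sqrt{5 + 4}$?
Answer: $- \frac{2500}{9} + \frac{i \sqrt{1373890}}{190} \approx -277.78 + 6.1691 i$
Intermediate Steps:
$U{\left(m \right)} = 3$ ($U{\left(m \right)} = \sqrt{9} = 3$)
$R{\left(s \right)} = \sqrt{s + \frac{11}{5 s}}$ ($R{\left(s \right)} = \sqrt{s + \frac{11}{s 5}} = \sqrt{s + \frac{11}{5 s}}$)
$h = \frac{28}{3}$ ($h = - \frac{3 - 31}{3} = \left(- \frac{1}{3}\right) \left(-28\right) = \frac{28}{3} \approx 9.3333$)
$R{\left(-38 \right)} - \left(h - 26\right)^{2} = \frac{\sqrt{25 \left(-38\right) + \frac{55}{-38}}}{5} - \left(\frac{28}{3} - 26\right)^{2} = \frac{\sqrt{-950 + 55 \left(- \frac{1}{38}\right)}}{5} - \left(- \frac{50}{3}\right)^{2} = \frac{\sqrt{-950 - \frac{55}{38}}}{5} - \frac{2500}{9} = \frac{\sqrt{- \frac{36155}{38}}}{5} - \frac{2500}{9} = \frac{\frac{1}{38} i \sqrt{1373890}}{5} - \frac{2500}{9} = \frac{i \sqrt{1373890}}{190} - \frac{2500}{9} = - \frac{2500}{9} + \frac{i \sqrt{1373890}}{190}$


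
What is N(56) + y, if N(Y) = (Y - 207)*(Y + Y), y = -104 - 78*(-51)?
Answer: -13038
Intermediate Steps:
y = 3874 (y = -104 + 3978 = 3874)
N(Y) = 2*Y*(-207 + Y) (N(Y) = (-207 + Y)*(2*Y) = 2*Y*(-207 + Y))
N(56) + y = 2*56*(-207 + 56) + 3874 = 2*56*(-151) + 3874 = -16912 + 3874 = -13038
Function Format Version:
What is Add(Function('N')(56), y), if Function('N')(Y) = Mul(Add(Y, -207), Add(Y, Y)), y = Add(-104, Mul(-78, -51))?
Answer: -13038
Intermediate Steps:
y = 3874 (y = Add(-104, 3978) = 3874)
Function('N')(Y) = Mul(2, Y, Add(-207, Y)) (Function('N')(Y) = Mul(Add(-207, Y), Mul(2, Y)) = Mul(2, Y, Add(-207, Y)))
Add(Function('N')(56), y) = Add(Mul(2, 56, Add(-207, 56)), 3874) = Add(Mul(2, 56, -151), 3874) = Add(-16912, 3874) = -13038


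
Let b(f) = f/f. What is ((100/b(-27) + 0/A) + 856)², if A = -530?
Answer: 913936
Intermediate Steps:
b(f) = 1
((100/b(-27) + 0/A) + 856)² = ((100/1 + 0/(-530)) + 856)² = ((100*1 + 0*(-1/530)) + 856)² = ((100 + 0) + 856)² = (100 + 856)² = 956² = 913936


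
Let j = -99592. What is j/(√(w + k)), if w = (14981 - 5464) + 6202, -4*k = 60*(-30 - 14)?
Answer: -99592*√16379/16379 ≈ -778.18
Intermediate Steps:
k = 660 (k = -15*(-30 - 14) = -15*(-44) = -¼*(-2640) = 660)
w = 15719 (w = 9517 + 6202 = 15719)
j/(√(w + k)) = -99592/√(15719 + 660) = -99592*√16379/16379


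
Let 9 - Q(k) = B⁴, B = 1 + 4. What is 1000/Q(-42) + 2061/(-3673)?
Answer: -617822/282821 ≈ -2.1845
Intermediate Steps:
B = 5
Q(k) = -616 (Q(k) = 9 - 1*5⁴ = 9 - 1*625 = 9 - 625 = -616)
1000/Q(-42) + 2061/(-3673) = 1000/(-616) + 2061/(-3673) = 1000*(-1/616) + 2061*(-1/3673) = -125/77 - 2061/3673 = -617822/282821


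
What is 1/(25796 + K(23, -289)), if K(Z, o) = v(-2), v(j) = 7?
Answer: 1/25803 ≈ 3.8755e-5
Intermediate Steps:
K(Z, o) = 7
1/(25796 + K(23, -289)) = 1/(25796 + 7) = 1/25803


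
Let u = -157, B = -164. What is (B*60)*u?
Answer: 1544880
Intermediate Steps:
(B*60)*u = -164*60*(-157) = -9840*(-157) = 1544880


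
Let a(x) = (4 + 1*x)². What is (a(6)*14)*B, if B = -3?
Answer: -4200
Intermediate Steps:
a(x) = (4 + x)²
(a(6)*14)*B = ((4 + 6)²*14)*(-3) = (10²*14)*(-3) = (100*14)*(-3) = 1400*(-3) = -4200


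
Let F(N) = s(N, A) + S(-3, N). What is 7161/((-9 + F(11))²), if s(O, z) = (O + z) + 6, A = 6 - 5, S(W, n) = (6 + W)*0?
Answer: 2387/27 ≈ 88.407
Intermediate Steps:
S(W, n) = 0
A = 1
s(O, z) = 6 + O + z
F(N) = 7 + N (F(N) = (6 + N + 1) + 0 = (7 + N) + 0 = 7 + N)
7161/((-9 + F(11))²) = 7161/((-9 + (7 + 11))²) = 7161/((-9 + 18)²) = 7161/(9²) = 7161/81 = 7161*(1/81) = 2387/27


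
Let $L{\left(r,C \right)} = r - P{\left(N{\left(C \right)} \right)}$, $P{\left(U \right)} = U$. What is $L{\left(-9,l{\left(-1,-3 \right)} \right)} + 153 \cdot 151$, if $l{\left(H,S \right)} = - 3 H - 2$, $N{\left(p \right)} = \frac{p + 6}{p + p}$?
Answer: $\frac{46181}{2} \approx 23091.0$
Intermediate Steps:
$N{\left(p \right)} = \frac{6 + p}{2 p}$
$l{\left(H,S \right)} = -2 - 3 H$
$L{\left(r,C \right)} = r - \frac{6 + C}{2 C}$
$L{\left(-9,l{\left(-1,-3 \right)} \right)} + 153 \cdot 151 = \left(- \frac{1}{2} - 9 - \frac{3}{-2 - -3}\right) + 153 \cdot 151 = \left(- \frac{1}{2} - 9 - \frac{3}{-2 + 3}\right) + 23103 = \left(- \frac{1}{2} - 9 - \frac{3}{1}\right) + 23103 = \left(- \frac{1}{2} - 9 - 3\right) + 23103 = - \frac{25}{2} + 23103 = \frac{46181}{2}$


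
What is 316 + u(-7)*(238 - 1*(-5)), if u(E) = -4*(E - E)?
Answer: 316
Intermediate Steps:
u(E) = 0 (u(E) = -4*0 = 0)
316 + u(-7)*(238 - 1*(-5)) = 316 + 0*(238 - 1*(-5)) = 316 + 0*(238 + 5) = 316 + 0*243 = 316 + 0 = 316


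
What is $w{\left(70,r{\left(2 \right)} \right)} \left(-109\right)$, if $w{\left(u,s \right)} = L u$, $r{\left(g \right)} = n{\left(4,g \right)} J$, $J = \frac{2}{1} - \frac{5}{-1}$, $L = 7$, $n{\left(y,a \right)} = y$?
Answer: $-53410$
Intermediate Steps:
$J = 7$ ($J = 2 \cdot 1 - -5 = 2 + 5 = 7$)
$r{\left(g \right)} = 28$ ($r{\left(g \right)} = 4 \cdot 7 = 28$)
$w{\left(u,s \right)} = 7 u$
$w{\left(70,r{\left(2 \right)} \right)} \left(-109\right) = 7 \cdot 70 \left(-109\right) = 490 \left(-109\right) = -53410$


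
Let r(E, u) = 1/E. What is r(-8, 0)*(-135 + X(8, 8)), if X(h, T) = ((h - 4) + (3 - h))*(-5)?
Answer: 65/4 ≈ 16.250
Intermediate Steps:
X(h, T) = 5 (X(h, T) = ((-4 + h) + (3 - h))*(-5) = -1*(-5) = 5)
r(-8, 0)*(-135 + X(8, 8)) = (-135 + 5)/(-8) = -1/8*(-130) = 65/4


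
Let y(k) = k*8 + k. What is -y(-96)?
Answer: 864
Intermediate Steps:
y(k) = 9*k (y(k) = 8*k + k = 9*k)
-y(-96) = -9*(-96) = -1*(-864) = 864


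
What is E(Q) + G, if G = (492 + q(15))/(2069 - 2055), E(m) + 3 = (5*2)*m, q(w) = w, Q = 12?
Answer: 2145/14 ≈ 153.21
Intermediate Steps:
E(m) = -3 + 10*m (E(m) = -3 + (5*2)*m = -3 + 10*m)
G = 507/14 (G = (492 + 15)/(2069 - 2055) = 507/14 ≈ 36.214)
E(Q) + G = (-3 + 10*12) + 507/14 = (-3 + 120) + 507/14 = 117 + 507/14 = 2145/14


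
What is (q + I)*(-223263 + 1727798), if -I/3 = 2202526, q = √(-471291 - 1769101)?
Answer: -9941332366230 + 3009070*I*√560098 ≈ -9.9413e+12 + 2.252e+9*I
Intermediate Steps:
q = 2*I*√560098 (q = √(-2240392) = 2*I*√560098 ≈ 1496.8*I)
I = -6607578 (I = -3*2202526 = -6607578)
(q + I)*(-223263 + 1727798) = (2*I*√560098 - 6607578)*(-223263 + 1727798) = (-6607578 + 2*I*√560098)*1504535 = -9941332366230 + 3009070*I*√560098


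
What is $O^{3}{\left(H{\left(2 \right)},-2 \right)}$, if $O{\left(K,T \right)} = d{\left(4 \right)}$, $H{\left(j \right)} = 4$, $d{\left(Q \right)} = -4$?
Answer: $-64$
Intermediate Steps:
$O{\left(K,T \right)} = -4$
$O^{3}{\left(H{\left(2 \right)},-2 \right)} = \left(-4\right)^{3} = -64$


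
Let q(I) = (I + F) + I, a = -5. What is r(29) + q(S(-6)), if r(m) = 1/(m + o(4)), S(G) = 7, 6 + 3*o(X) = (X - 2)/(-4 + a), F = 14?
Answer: 20383/727 ≈ 28.037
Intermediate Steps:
o(X) = -52/27 - X/27 (o(X) = -2 + ((X - 2)/(-4 - 5))/3 = -2 + ((-2 + X)/(-9))/3 = -2 + ((-2 + X)*(-⅑))/3 = -2 + (2/9 - X/9)/3 = -2 + (2/27 - X/27) = -52/27 - X/27)
r(m) = 1/(-56/27 + m) (r(m) = 1/(m + (-52/27 - 1/27*4)) = 1/(m + (-52/27 - 4/27)) = 1/(m - 56/27) = 1/(-56/27 + m))
q(I) = 14 + 2*I (q(I) = (I + 14) + I = (14 + I) + I = 14 + 2*I)
r(29) + q(S(-6)) = 27/(-56 + 27*29) + (14 + 2*7) = 27/(-56 + 783) + (14 + 14) = 27/727 + 28 = 20383/727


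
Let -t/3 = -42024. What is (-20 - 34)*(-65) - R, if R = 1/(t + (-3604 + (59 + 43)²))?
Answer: 466380719/132872 ≈ 3510.0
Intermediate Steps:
t = 126072 (t = -3*(-42024) = 126072)
R = 1/132872 (R = 1/(126072 + (-3604 + (59 + 43)²)) = 1/(126072 + (-3604 + 102²)) = 1/(126072 + (-3604 + 10404)) = 1/(126072 + 6800) = 1/132872 ≈ 7.5260e-6)
(-20 - 34)*(-65) - R = (-20 - 34)*(-65) - 1*1/132872 = -54*(-65) - 1/132872 = 3510 - 1/132872 = 466380719/132872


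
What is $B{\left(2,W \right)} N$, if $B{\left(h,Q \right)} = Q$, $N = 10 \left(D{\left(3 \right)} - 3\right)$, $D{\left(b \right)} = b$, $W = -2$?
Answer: $0$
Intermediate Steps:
$N = 0$ ($N = 10 \left(3 - 3\right) = 10 \cdot 0 = 0$)
$B{\left(2,W \right)} N = \left(-2\right) 0 = 0$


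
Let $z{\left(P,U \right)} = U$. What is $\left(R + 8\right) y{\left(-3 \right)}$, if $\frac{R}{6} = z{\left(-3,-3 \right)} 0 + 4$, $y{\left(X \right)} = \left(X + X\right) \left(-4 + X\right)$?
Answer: $1344$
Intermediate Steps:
$y{\left(X \right)} = 2 X \left(-4 + X\right)$
$R = 24$ ($R = 6 \left(\left(-3\right) 0 + 4\right) = 6 \left(0 + 4\right) = 6 \cdot 4 = 24$)
$\left(R + 8\right) y{\left(-3 \right)} = \left(24 + 8\right) 2 \left(-3\right) \left(-4 - 3\right) = 32 \cdot 2 \left(-3\right) \left(-7\right) = 32 \cdot 42 = 1344$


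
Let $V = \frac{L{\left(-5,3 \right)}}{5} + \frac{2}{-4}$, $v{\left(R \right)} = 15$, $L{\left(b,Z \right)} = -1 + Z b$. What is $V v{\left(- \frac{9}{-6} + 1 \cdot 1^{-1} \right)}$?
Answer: $- \frac{111}{2} \approx -55.5$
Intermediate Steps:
$V = - \frac{37}{10}$ ($V = \frac{-1 + 3 \left(-5\right)}{5} + \frac{2}{-4} = \left(-1 - 15\right) \frac{1}{5} + 2 \left(- \frac{1}{4}\right) = \left(-16\right) \frac{1}{5} - \frac{1}{2} = - \frac{16}{5} - \frac{1}{2} = - \frac{37}{10} \approx -3.7$)
$V v{\left(- \frac{9}{-6} + 1 \cdot 1^{-1} \right)} = \left(- \frac{37}{10}\right) 15 = - \frac{111}{2}$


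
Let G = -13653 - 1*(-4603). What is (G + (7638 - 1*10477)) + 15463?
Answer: 3574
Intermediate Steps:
G = -9050 (G = -13653 + 4603 = -9050)
(G + (7638 - 1*10477)) + 15463 = (-9050 + (7638 - 1*10477)) + 15463 = (-9050 + (7638 - 10477)) + 15463 = (-9050 - 2839) + 15463 = -11889 + 15463 = 3574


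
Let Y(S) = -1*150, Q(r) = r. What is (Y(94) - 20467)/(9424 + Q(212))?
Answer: -20617/9636 ≈ -2.1396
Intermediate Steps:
Y(S) = -150
(Y(94) - 20467)/(9424 + Q(212)) = (-150 - 20467)/(9424 + 212) = -20617/9636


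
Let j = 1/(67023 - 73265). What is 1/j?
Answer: -6242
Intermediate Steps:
j = -1/6242 (j = 1/(-6242) = -1/6242 ≈ -0.00016021)
1/j = 1/(-1/6242) = -6242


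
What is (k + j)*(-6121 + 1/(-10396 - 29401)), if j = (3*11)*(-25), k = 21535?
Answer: -5044902940980/39797 ≈ -1.2677e+8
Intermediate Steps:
j = -825 (j = 33*(-25) = -825)
(k + j)*(-6121 + 1/(-10396 - 29401)) = (21535 - 825)*(-6121 + 1/(-10396 - 29401)) = 20710*(-6121 + 1/(-39797)) = 20710*(-6121 - 1/39797) = 20710*(-243597438/39797) = -5044902940980/39797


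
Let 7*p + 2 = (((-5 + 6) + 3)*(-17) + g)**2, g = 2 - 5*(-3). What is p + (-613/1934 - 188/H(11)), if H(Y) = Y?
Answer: 52698781/148918 ≈ 353.88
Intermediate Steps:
g = 17 (g = 2 + 15 = 17)
p = 2599/7 (p = -2/7 + (((-5 + 6) + 3)*(-17) + 17)**2/7 = -2/7 + ((1 + 3)*(-17) + 17)**2/7 = -2/7 + (4*(-17) + 17)**2/7 = -2/7 + (-68 + 17)**2/7 = -2/7 + (1/7)*(-51)**2 = -2/7 + (1/7)*2601 = -2/7 + 2601/7 = 2599/7 ≈ 371.29)
p + (-613/1934 - 188/H(11)) = 2599/7 + (-613/1934 - 188/11) = 2599/7 - 370335/21274 = 52698781/148918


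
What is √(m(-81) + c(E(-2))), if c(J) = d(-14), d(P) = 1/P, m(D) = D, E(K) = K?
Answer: I*√15890/14 ≈ 9.004*I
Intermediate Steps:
c(J) = -1/14 (c(J) = 1/(-14) = -1/14)
√(m(-81) + c(E(-2))) = √(-81 - 1/14) = √(-1135/14) = I*√15890/14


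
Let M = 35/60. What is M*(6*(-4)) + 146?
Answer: 132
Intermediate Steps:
M = 7/12 (M = 35*(1/60) = 7/12 ≈ 0.58333)
M*(6*(-4)) + 146 = 7*(6*(-4))/12 + 146 = (7/12)*(-24) + 146 = -14 + 146 = 132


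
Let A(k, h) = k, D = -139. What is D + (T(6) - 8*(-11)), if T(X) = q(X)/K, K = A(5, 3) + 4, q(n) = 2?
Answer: -457/9 ≈ -50.778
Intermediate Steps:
K = 9 (K = 5 + 4 = 9)
T(X) = 2/9
D + (T(6) - 8*(-11)) = -139 + (2/9 - 8*(-11)) = -139 + (2/9 + 88) = -139 + 794/9 = -457/9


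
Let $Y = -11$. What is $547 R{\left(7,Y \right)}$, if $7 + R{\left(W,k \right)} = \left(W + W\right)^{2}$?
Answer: $103383$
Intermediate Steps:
$R{\left(W,k \right)} = -7 + 4 W^{2}$ ($R{\left(W,k \right)} = -7 + \left(W + W\right)^{2} = -7 + \left(2 W\right)^{2} = -7 + 4 W^{2}$)
$547 R{\left(7,Y \right)} = 547 \left(-7 + 4 \cdot 7^{2}\right) = 547 \left(-7 + 4 \cdot 49\right) = 547 \left(-7 + 196\right) = 547 \cdot 189 = 103383$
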